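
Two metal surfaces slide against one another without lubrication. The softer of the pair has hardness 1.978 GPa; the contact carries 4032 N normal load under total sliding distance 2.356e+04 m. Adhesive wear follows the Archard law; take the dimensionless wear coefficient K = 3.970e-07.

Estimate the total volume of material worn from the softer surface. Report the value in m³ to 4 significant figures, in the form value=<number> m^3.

Intermediate values are displayed rounded, and all working math holds exact precision; rounded just once: 4 significant figures.
Convert: Hardness H = 1.978 GPa = 1.978e+09 Pa.
Restated in SI base units: W = 4032 N, H = 1.978e+09 Pa, K = 3.970e-07.
The Archard volume V = K·W·L/H = 3.970e-07 · 4032 · 2.356e+04 / 1.978e+09 = 1.907e-08 m³.

value=1.907e-08 m^3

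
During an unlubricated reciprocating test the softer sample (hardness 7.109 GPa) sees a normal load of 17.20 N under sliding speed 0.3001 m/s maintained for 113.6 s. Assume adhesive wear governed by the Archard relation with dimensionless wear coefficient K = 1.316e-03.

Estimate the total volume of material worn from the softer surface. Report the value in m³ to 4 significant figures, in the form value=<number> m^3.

value=1.085e-10 m^3

All arithmetic holds exact precision, and quoted intermediates are rounded. Rounded once at the end to 4 significant digits.
Convert: Total distance L = v·t = 0.3001 m/s × 113.6 s = 34.09 m.
Convert: Hardness H = 7.109 GPa = 7.109e+09 Pa.
Restated in SI base units: W = 17.20 N, H = 7.109e+09 Pa, K = 1.316e-03.
Apply Archard: V = K·W·L/H = 1.316e-03 · 17.20 · 34.09 / 7.109e+09 = 1.085e-10 m³.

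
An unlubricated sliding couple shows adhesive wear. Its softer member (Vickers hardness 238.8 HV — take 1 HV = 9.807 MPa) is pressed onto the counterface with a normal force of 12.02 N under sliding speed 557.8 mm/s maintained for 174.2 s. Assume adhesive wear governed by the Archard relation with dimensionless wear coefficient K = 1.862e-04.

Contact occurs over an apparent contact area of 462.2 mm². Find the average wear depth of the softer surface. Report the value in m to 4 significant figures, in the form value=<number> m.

Intermediates are displayed rounded. Each operation keeps exact precision — one final rounding, at four significant digits.
Convert: Sliding speed v = 557.8 mm/s = 0.5578 m/s. Total distance L = v·t = 0.5578 m/s × 174.2 s = 97.17 m.
Convert: Hardness H = 238.8 HV × 9.807 MPa/HV = 2342 MPa = 2.342e+09 Pa.
Convert: Contact area A = 462.2 mm² = 4.622e-04 m².
Collected in SI base units: W = 12.02 N, H = 2.342e+09 Pa, K = 1.862e-04.
Archard volume V = K·W·L/H = 1.862e-04 · 12.02 · 97.17 / 2.342e+09 = 9.286e-11 m³.
Depth h = V/A = 9.286e-11 / 4.622e-04 = 2.009e-07 m.

value=2.009e-07 m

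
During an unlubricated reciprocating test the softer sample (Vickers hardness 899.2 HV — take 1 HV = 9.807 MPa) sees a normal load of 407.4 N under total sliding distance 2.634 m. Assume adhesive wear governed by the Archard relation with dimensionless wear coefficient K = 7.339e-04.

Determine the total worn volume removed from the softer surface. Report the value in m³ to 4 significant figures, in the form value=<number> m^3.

value=8.931e-11 m^3

Intermediate values are shown rounded, and the computation keeps full float precision, and rounded just once: 4 significant figures.
Convert: Hardness H = 899.2 HV × 9.807 MPa/HV = 8818 MPa = 8.818e+09 Pa.
Expressed in SI base units: W = 407.4 N, H = 8.818e+09 Pa, K = 7.339e-04.
Worn volume V = K·W·L/H = 7.339e-04 · 407.4 · 2.634 / 8.818e+09 = 8.931e-11 m³.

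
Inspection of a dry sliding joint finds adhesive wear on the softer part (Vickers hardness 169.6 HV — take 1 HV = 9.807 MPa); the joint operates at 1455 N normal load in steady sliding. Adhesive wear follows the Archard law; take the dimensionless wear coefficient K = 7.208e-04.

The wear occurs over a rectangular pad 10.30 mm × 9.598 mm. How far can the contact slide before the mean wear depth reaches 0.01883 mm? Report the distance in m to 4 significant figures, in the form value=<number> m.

Intermediates are shown rounded. Each operation holds full precision. Rounded just once, at four significant figures.
Hardness H = 169.6 HV × 9.807 MPa/HV = 1663 MPa = 1.663e+09 Pa.
Pad sides 10.30 mm × 9.598 mm = 0.01030 m × 0.009598 m. Contact area A = 0.01030 m × 0.009598 m = 9.886e-05 m².
Depth limit h_lim = 0.01883 mm = 1.883e-05 m.
SI base units throughout: W = 1455 N, H = 1.663e+09 Pa, K = 7.208e-04.
Limit volume V_lim = h_lim·A = 1.883e-05 · 9.886e-05 = 1.862e-09 m³.
Sliding life L = V_lim·H/(K·W) = 1.862e-09 · 1.663e+09 / (7.208e-04 · 1455) = 2.952 m.

value=2.952 m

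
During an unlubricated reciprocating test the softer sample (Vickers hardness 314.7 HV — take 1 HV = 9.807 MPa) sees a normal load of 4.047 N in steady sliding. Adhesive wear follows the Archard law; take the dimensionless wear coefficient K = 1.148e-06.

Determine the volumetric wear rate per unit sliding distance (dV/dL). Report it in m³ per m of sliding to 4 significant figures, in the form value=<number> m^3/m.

Shown intermediates are rounded — the computation carries full precision. Rounded just once: four significant figures.
Convert: Hardness H = 314.7 HV × 9.807 MPa/HV = 3086 MPa = 3.086e+09 Pa.
SI base units throughout: W = 4.047 N, H = 3.086e+09 Pa, K = 1.148e-06.
Volumetric rate dV/dL = K·W/H — distance-free: 1.148e-06 · 4.047 / 3.086e+09 = 1.505e-15 m³/m.

value=1.505e-15 m^3/m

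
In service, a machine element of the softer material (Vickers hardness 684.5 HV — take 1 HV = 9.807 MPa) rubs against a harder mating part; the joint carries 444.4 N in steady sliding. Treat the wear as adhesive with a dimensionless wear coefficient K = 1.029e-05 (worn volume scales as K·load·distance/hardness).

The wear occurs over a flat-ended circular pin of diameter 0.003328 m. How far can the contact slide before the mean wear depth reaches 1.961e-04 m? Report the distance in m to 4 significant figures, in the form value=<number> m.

value=2504 m

Intermediates are shown rounded; all working math runs at exact precision. Rounded just once, at four significant digits.
Hardness H = 684.5 HV × 9.807 MPa/HV = 6713 MPa = 6.713e+09 Pa.
Contact area A = π·d²/4 = π·(0.003328 m)²/4 = 8.699e-06 m².
Restated in SI base units: W = 444.4 N, H = 6.713e+09 Pa, K = 1.029e-05.
Volume at the limit: V_lim = h_lim·A = 1.961e-04 · 8.699e-06 = 1.706e-09 m³.
So the life L = V_lim·H/(K·W) = 1.706e-09 · 6.713e+09 / (1.029e-05 · 444.4) = 2504 m.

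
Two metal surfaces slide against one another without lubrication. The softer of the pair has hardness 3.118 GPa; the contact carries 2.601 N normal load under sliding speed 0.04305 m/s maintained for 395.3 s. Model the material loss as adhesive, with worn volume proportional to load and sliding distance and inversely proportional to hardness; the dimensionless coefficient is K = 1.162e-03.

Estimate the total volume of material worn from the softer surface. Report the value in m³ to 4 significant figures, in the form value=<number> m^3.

The algebra runs at exact precision — intermediate values are displayed rounded, and a single final rounding, at four significant figures.
Total distance L = v·t = 0.04305 m/s × 395.3 s = 17.02 m.
Hardness H = 3.118 GPa = 3.118e+09 Pa.
Collected in SI base units: W = 2.601 N, H = 3.118e+09 Pa, K = 1.162e-03.
Worn volume V = K·W·L/H = 1.162e-03 · 2.601 · 17.02 / 3.118e+09 = 1.650e-11 m³.

value=1.650e-11 m^3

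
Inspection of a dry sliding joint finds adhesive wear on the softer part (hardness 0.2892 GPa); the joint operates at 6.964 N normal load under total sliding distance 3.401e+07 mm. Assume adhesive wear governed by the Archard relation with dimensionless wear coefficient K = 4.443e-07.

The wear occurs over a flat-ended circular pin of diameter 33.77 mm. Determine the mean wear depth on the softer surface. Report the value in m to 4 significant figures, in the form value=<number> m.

The intermediates appear rounded. Every step runs at exact precision; rounded once at the end, at four significant figures.
Sliding distance L = 3.401e+07 mm = 3.401e+04 m.
Hardness H = 0.2892 GPa = 2.892e+08 Pa.
Pin diameter d = 33.77 mm = 0.03377 m. Contact area A = π·d²/4 = π·(0.03377 m)²/4 = 8.957e-04 m².
Expressed in SI base units: W = 6.964 N, H = 2.892e+08 Pa, K = 4.443e-07.
Wear volume V = K·W·L/H = 4.443e-07 · 6.964 · 3.401e+04 / 2.892e+08 = 3.639e-10 m³.
Mean wear depth h = V/A = 3.639e-10 / 8.957e-04 = 4.062e-07 m.

value=4.062e-07 m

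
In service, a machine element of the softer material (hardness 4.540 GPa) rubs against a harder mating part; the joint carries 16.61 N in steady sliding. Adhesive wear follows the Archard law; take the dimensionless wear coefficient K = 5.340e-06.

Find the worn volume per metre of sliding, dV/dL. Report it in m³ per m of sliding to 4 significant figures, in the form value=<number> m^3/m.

The intermediates are printed rounded. The computation maintains full float precision — rounded just once, at 4 significant digits.
Hardness H = 4.540 GPa = 4.540e+09 Pa.
SI base units throughout: W = 16.61 N, H = 4.540e+09 Pa, K = 5.340e-06.
Volumetric rate dV/dL = K·W/H: 5.340e-06 · 16.61 / 4.540e+09 = 1.954e-14 m³/m.

value=1.954e-14 m^3/m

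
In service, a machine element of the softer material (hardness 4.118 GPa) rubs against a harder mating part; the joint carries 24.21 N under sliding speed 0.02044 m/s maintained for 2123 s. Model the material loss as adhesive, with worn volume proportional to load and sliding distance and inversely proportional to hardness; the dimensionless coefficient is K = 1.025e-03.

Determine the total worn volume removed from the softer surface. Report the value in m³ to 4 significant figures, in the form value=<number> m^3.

Intermediates are printed rounded. The algebra keeps exact precision; a single final rounding: 4 significant figures.
Convert: Distance covered L = v·t = 0.02044 m/s × 2123 s = 43.39 m.
Convert: Hardness H = 4.118 GPa = 4.118e+09 Pa.
Expressed in SI base units: W = 24.21 N, H = 4.118e+09 Pa, K = 1.025e-03.
Volume removed: V = K·W·L/H = 1.025e-03 · 24.21 · 43.39 / 4.118e+09 = 2.615e-10 m³.

value=2.615e-10 m^3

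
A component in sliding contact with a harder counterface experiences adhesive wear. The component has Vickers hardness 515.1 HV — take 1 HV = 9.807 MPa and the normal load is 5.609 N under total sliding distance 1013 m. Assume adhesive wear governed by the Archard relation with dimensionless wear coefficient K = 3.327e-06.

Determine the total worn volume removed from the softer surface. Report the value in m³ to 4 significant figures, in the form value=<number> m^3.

value=3.742e-12 m^3

Displayed values are rounded, and each operation keeps exact precision — one last rounding, at 4 significant figures.
Hardness H = 515.1 HV × 9.807 MPa/HV = 5052 MPa = 5.052e+09 Pa.
Working in SI base units: W = 5.609 N, H = 5.052e+09 Pa, K = 3.327e-06.
By Archard's law, V = K·W·L/H = 3.327e-06 · 5.609 · 1013 / 5.052e+09 = 3.742e-12 m³.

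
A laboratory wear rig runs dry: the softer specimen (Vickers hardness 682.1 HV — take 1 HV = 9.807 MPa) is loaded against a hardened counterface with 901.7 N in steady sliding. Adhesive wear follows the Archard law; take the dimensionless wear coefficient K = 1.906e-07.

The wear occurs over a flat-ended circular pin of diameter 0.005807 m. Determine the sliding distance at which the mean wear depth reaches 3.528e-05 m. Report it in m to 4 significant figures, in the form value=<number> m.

Each operation keeps full precision. Intermediates are printed rounded — a lone final rounding: four significant digits.
Hardness H = 682.1 HV × 9.807 MPa/HV = 6689 MPa = 6.689e+09 Pa.
Contact area A = π·d²/4 = π·(0.005807 m)²/4 = 2.648e-05 m².
Working in SI base units: W = 901.7 N, H = 6.689e+09 Pa, K = 1.906e-07.
Volume at the limit: V_lim = h_lim·A = 3.528e-05 · 2.648e-05 = 9.344e-10 m³.
Life L = V_lim·H/(K·W) = 9.344e-10 · 6.689e+09 / (1.906e-07 · 901.7) = 3.637e+04 m.

value=3.637e+04 m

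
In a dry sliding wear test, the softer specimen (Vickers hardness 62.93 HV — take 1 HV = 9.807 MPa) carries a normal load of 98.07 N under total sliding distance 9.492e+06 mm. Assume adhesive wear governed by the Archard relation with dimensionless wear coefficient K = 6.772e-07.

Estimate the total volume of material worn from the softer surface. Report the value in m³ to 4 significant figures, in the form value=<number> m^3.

Displayed values are rounded. All working math maintains full float precision; rounded just once: 4 significant digits.
Convert: Total distance L = 9.492e+06 mm = 9492 m.
Convert: Hardness H = 62.93 HV × 9.807 MPa/HV = 617.2 MPa = 6.172e+08 Pa.
As SI base values: W = 98.07 N, H = 6.172e+08 Pa, K = 6.772e-07.
Volume removed: V = K·W·L/H = 6.772e-07 · 98.07 · 9492 / 6.172e+08 = 1.021e-09 m³.

value=1.021e-09 m^3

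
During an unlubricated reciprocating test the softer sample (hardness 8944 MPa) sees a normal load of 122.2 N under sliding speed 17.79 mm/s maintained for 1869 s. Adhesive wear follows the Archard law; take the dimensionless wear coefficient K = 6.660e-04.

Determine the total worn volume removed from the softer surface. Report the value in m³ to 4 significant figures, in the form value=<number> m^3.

value=3.026e-10 m^3

Each operation carries exact precision, and intermediate values are shown rounded, and one final rounding to 4 significant digits.
Convert: Sliding speed v = 17.79 mm/s = 0.01779 m/s. Path length L = v·t = 0.01779 m/s × 1869 s = 33.25 m.
Convert: Hardness H = 8944 MPa = 8.944e+09 Pa.
Expressed in SI base units: W = 122.2 N, H = 8.944e+09 Pa, K = 6.660e-04.
Archard volume V = K·W·L/H = 6.660e-04 · 122.2 · 33.25 / 8.944e+09 = 3.026e-10 m³.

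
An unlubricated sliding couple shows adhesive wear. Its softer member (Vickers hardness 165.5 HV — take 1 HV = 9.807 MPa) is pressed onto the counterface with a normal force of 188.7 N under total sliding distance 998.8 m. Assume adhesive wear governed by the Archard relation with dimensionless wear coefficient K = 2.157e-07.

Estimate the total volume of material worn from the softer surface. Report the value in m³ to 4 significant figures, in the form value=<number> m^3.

The computation holds exact precision. The intermediates are displayed rounded; rounded once at the end to four significant figures.
Convert: Hardness H = 165.5 HV × 9.807 MPa/HV = 1623 MPa = 1.623e+09 Pa.
In SI base units: W = 188.7 N, H = 1.623e+09 Pa, K = 2.157e-07.
Apply Archard: V = K·W·L/H = 2.157e-07 · 188.7 · 998.8 / 1.623e+09 = 2.505e-11 m³.

value=2.505e-11 m^3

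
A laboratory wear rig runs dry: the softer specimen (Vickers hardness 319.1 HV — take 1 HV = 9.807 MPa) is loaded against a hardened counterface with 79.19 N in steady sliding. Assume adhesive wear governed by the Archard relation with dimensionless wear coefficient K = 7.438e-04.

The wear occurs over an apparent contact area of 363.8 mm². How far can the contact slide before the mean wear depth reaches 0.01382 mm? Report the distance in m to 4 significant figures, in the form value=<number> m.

value=267.1 m

Displayed values are rounded, and the computation holds full precision; a lone final rounding, at four significant digits.
Convert: Hardness H = 319.1 HV × 9.807 MPa/HV = 3129 MPa = 3.129e+09 Pa.
Convert: Contact area A = 363.8 mm² = 3.638e-04 m².
Convert: Depth limit h_lim = 0.01382 mm = 1.382e-05 m.
Working in SI base units: W = 79.19 N, H = 3.129e+09 Pa, K = 7.438e-04.
Wearable volume V_lim = h_lim·A = 1.382e-05 · 3.638e-04 = 5.028e-09 m³.
Life L = V_lim·H/(K·W) = 5.028e-09 · 3.129e+09 / (7.438e-04 · 79.19) = 267.1 m.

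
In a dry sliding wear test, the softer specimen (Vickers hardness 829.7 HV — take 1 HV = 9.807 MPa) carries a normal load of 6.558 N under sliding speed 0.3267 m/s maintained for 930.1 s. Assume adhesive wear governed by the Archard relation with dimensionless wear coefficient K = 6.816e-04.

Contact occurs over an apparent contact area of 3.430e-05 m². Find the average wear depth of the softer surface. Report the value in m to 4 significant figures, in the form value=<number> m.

Intermediates are shown rounded; all arithmetic keeps full precision. Rounded just once: 4 significant figures.
Convert: Sliding distance L = v·t = 0.3267 m/s × 930.1 s = 303.9 m.
Convert: Hardness H = 829.7 HV × 9.807 MPa/HV = 8137 MPa = 8.137e+09 Pa.
In SI base units, W = 6.558 N, H = 8.137e+09 Pa, K = 6.816e-04.
Volume removed: V = K·W·L/H = 6.816e-04 · 6.558 · 303.9 / 8.137e+09 = 1.669e-10 m³.
Depth h = V/A = 1.669e-10 / 3.430e-05 = 4.867e-06 m.

value=4.867e-06 m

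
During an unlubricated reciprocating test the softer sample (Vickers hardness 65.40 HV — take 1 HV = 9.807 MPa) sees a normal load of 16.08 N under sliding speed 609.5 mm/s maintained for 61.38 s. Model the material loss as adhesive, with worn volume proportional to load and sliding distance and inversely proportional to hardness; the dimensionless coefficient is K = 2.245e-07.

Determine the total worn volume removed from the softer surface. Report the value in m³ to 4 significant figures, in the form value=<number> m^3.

value=2.106e-13 m^3

The computation maintains full precision; displayed values are rounded, and one last rounding to 4 significant digits.
Sliding speed v = 609.5 mm/s = 0.6095 m/s. The distance L = v·t = 0.6095 m/s × 61.38 s = 37.41 m.
Hardness H = 65.40 HV × 9.807 MPa/HV = 641.4 MPa = 6.414e+08 Pa.
In SI base units: W = 16.08 N, H = 6.414e+08 Pa, K = 2.245e-07.
By Archard's law, V = K·W·L/H = 2.245e-07 · 16.08 · 37.41 / 6.414e+08 = 2.106e-13 m³.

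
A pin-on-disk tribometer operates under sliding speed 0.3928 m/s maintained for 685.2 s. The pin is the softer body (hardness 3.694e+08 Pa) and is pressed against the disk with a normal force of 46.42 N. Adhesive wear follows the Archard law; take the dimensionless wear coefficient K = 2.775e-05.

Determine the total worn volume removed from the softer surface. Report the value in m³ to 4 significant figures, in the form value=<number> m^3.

value=9.386e-10 m^3

Displayed values are rounded; each operation maintains exact precision, and one final rounding, at 4 significant digits.
Total distance L = v·t = 0.3928 m/s × 685.2 s = 269.1 m.
Restated in SI base units: W = 46.42 N, H = 3.694e+08 Pa, K = 2.775e-05.
Archard relation: V = K·W·L/H = 2.775e-05 · 46.42 · 269.1 / 3.694e+08 = 9.386e-10 m³.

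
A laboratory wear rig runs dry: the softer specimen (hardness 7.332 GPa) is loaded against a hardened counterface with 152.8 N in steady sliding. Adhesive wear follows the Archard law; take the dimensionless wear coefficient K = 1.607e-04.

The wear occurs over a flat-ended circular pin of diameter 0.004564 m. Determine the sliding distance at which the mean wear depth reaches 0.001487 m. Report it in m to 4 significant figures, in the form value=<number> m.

All working math holds full precision — intermediates are shown rounded, and rounded once at the end: 4 significant figures.
Hardness H = 7.332 GPa = 7.332e+09 Pa.
Contact area A = π·d²/4 = π·(0.004564 m)²/4 = 1.636e-05 m².
Restated in SI base units: W = 152.8 N, H = 7.332e+09 Pa, K = 1.607e-04.
At the depth limit, V_lim = h_lim·A = 0.001487 · 1.636e-05 = 2.433e-08 m³.
Inverting, life L = V_lim·H/(K·W) = 2.433e-08 · 7.332e+09 / (1.607e-04 · 152.8) = 7264 m.

value=7264 m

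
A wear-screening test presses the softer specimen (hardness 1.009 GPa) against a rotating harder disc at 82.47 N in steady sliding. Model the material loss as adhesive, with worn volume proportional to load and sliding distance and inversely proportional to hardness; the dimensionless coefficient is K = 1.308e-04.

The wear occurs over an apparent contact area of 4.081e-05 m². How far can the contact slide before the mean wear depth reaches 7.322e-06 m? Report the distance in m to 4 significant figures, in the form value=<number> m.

Intermediate values appear rounded; all working math holds exact precision — one last rounding to 4 significant digits.
Hardness H = 1.009 GPa = 1.009e+09 Pa.
Restated in SI base units: W = 82.47 N, H = 1.009e+09 Pa, K = 1.308e-04.
Limit volume V_lim = h_lim·A = 7.322e-06 · 4.081e-05 = 2.988e-10 m³.
Sliding life L = V_lim·H/(K·W) = 2.988e-10 · 1.009e+09 / (1.308e-04 · 82.47) = 27.95 m.

value=27.95 m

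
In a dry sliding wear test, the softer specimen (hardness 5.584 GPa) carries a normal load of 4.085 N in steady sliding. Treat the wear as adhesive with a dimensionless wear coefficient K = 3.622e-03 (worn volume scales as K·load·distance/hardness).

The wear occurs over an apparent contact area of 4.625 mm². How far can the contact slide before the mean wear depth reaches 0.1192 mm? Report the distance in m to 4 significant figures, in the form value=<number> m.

value=208.1 m

The algebra carries exact precision; quoted intermediates are rounded, and one last rounding, at four significant digits.
Hardness H = 5.584 GPa = 5.584e+09 Pa.
Contact area A = 4.625 mm² = 4.625e-06 m².
Depth limit h_lim = 0.1192 mm = 1.192e-04 m.
Restated in SI base units: W = 4.085 N, H = 5.584e+09 Pa, K = 3.622e-03.
Allowed volume V_lim = h_lim·A = 1.192e-04 · 4.625e-06 = 5.513e-10 m³.
Sliding life L = V_lim·H/(K·W) = 5.513e-10 · 5.584e+09 / (3.622e-03 · 4.085) = 208.1 m.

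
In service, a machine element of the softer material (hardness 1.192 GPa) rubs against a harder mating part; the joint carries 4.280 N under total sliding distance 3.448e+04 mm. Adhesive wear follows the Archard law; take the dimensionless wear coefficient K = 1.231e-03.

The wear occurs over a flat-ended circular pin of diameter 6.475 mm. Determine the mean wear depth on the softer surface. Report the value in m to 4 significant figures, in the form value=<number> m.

value=4.628e-06 m

All working math runs at full float precision — intermediates appear rounded, and one final rounding: four significant figures.
Convert: Path length L = 3.448e+04 mm = 34.48 m.
Convert: Hardness H = 1.192 GPa = 1.192e+09 Pa.
Convert: Pin diameter d = 6.475 mm = 0.006475 m. Contact area A = π·d²/4 = π·(0.006475 m)²/4 = 3.293e-05 m².
In SI base units, W = 4.280 N, H = 1.192e+09 Pa, K = 1.231e-03.
Worn volume V = K·W·L/H = 1.231e-03 · 4.280 · 34.48 / 1.192e+09 = 1.524e-10 m³.
Mean wear depth h = V/A = 1.524e-10 / 3.293e-05 = 4.628e-06 m.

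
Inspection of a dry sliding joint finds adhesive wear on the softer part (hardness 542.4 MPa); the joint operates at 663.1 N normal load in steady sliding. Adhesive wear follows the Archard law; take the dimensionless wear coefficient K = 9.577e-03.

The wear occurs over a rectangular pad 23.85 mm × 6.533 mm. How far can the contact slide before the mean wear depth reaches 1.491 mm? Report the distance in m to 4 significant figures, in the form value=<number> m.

The algebra carries full precision — intermediate values are displayed rounded; rounded once at the end to four significant figures.
Hardness H = 542.4 MPa = 5.424e+08 Pa.
Pad sides 23.85 mm × 6.533 mm = 0.02385 m × 0.006533 m. Contact area A = 0.02385 m × 0.006533 m = 1.558e-04 m².
Depth limit h_lim = 1.491 mm = 0.001491 m.
In SI base units, W = 663.1 N, H = 5.424e+08 Pa, K = 9.577e-03.
Wearable volume V_lim = h_lim·A = 0.001491 · 1.558e-04 = 2.323e-07 m³.
Thus life L = V_lim·H/(K·W) = 2.323e-07 · 5.424e+08 / (9.577e-03 · 663.1) = 19.84 m.

value=19.84 m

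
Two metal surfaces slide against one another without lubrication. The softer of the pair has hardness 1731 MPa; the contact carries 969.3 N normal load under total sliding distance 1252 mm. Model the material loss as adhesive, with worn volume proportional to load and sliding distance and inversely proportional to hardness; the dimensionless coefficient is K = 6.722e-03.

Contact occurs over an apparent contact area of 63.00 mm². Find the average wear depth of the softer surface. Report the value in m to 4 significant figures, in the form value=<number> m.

The algebra keeps full precision; intermediates are displayed rounded. Rounded just once: 4 significant digits.
The distance L = 1252 mm = 1.252 m.
Hardness H = 1731 MPa = 1.731e+09 Pa.
Contact area A = 63.00 mm² = 6.300e-05 m².
As SI base values: W = 969.3 N, H = 1.731e+09 Pa, K = 6.722e-03.
Apply Archard: V = K·W·L/H = 6.722e-03 · 969.3 · 1.252 / 1.731e+09 = 4.713e-09 m³.
Mean depth h = V/A = 4.713e-09 / 6.300e-05 = 7.480e-05 m.

value=7.480e-05 m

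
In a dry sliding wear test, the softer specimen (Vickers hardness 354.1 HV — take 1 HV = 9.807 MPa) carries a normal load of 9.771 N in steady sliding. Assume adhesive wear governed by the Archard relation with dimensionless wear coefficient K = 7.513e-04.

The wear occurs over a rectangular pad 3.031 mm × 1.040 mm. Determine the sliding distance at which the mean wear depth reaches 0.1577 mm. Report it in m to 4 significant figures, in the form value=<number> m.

value=235.2 m

All working math holds full precision; intermediate values appear rounded. Rounded just once, at 4 significant digits.
Hardness H = 354.1 HV × 9.807 MPa/HV = 3473 MPa = 3.473e+09 Pa.
Pad sides 3.031 mm × 1.040 mm = 0.003031 m × 0.001040 m. Contact area A = 0.003031 m × 0.001040 m = 3.152e-06 m².
Depth limit h_lim = 0.1577 mm = 1.577e-04 m.
Restated in SI base units: W = 9.771 N, H = 3.473e+09 Pa, K = 7.513e-04.
Permissible volume V_lim = h_lim·A = 1.577e-04 · 3.152e-06 = 4.971e-10 m³.
Life L = V_lim·H/(K·W) = 4.971e-10 · 3.473e+09 / (7.513e-04 · 9.771) = 235.2 m.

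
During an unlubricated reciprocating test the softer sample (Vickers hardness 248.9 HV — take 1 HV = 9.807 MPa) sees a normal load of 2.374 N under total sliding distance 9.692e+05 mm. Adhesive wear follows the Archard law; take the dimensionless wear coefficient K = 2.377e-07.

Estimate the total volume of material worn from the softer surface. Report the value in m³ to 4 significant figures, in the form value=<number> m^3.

value=2.241e-13 m^3

Intermediate values appear rounded — all arithmetic keeps full precision, and rounded just once: 4 significant figures.
Distance L = 9.692e+05 mm = 969.2 m.
Hardness H = 248.9 HV × 9.807 MPa/HV = 2441 MPa = 2.441e+09 Pa.
In SI base units, W = 2.374 N, H = 2.441e+09 Pa, K = 2.377e-07.
Worn volume V = K·W·L/H = 2.377e-07 · 2.374 · 969.2 / 2.441e+09 = 2.241e-13 m³.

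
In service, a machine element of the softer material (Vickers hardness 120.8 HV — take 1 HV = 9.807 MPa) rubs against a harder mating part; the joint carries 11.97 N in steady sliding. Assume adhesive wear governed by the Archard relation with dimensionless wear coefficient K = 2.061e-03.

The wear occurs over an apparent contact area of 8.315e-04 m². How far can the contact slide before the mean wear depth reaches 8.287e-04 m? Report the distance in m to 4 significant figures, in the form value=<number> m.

value=3.309e+04 m

Every step runs at full float precision. Intermediate values are shown rounded. Rounded once at the end, at 4 significant figures.
Convert: Hardness H = 120.8 HV × 9.807 MPa/HV = 1185 MPa = 1.185e+09 Pa.
Expressed in SI base units: W = 11.97 N, H = 1.185e+09 Pa, K = 2.061e-03.
Allowed volume V_lim = h_lim·A = 8.287e-04 · 8.315e-04 = 6.891e-07 m³.
Sliding life L = V_lim·H/(K·W) = 6.891e-07 · 1.185e+09 / (2.061e-03 · 11.97) = 3.309e+04 m.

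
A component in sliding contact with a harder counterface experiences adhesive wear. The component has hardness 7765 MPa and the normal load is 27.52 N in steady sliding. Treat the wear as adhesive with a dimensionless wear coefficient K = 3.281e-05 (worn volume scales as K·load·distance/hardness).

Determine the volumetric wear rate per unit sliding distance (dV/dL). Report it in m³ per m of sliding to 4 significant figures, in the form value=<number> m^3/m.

Intermediate values are shown rounded. The algebra runs at full float precision, and one final rounding: four significant digits.
Hardness H = 7765 MPa = 7.765e+09 Pa.
In SI base units, W = 27.52 N, H = 7.765e+09 Pa, K = 3.281e-05.
The wear rate dV/dL = K·W/H, so: 3.281e-05 · 27.52 / 7.765e+09 = 1.163e-13 m³/m.

value=1.163e-13 m^3/m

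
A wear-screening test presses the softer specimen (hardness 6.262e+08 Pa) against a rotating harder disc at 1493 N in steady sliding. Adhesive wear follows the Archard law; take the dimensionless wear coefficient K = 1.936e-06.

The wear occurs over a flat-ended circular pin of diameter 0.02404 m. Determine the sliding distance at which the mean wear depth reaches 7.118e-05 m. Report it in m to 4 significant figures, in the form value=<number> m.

value=6999 m

The intermediates are displayed rounded, and all arithmetic holds full float precision, and a single final rounding: four significant figures.
Convert: Contact area A = π·d²/4 = π·(0.02404 m)²/4 = 4.539e-04 m².
Restated in SI base units: W = 1493 N, H = 6.262e+08 Pa, K = 1.936e-06.
Allowed volume V_lim = h_lim·A = 7.118e-05 · 4.539e-04 = 3.231e-08 m³.
So the life L = V_lim·H/(K·W) = 3.231e-08 · 6.262e+08 / (1.936e-06 · 1493) = 6999 m.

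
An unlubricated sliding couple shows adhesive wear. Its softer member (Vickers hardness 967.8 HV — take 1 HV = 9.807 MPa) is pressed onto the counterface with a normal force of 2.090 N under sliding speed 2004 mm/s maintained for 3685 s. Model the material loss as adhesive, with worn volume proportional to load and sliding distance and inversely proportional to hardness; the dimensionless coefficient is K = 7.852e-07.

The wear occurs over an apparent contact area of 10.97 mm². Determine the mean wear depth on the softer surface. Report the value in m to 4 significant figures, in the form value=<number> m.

value=1.164e-07 m

Every step runs at full float precision; intermediate values are printed rounded, and rounded once at the end to four significant figures.
Sliding speed v = 2004 mm/s = 2.004 m/s. Total distance L = v·t = 2.004 m/s × 3685 s = 7385 m.
Hardness H = 967.8 HV × 9.807 MPa/HV = 9491 MPa = 9.491e+09 Pa.
Contact area A = 10.97 mm² = 1.097e-05 m².
Expressed in SI base units: W = 2.090 N, H = 9.491e+09 Pa, K = 7.852e-07.
Archard relation: V = K·W·L/H = 7.852e-07 · 2.090 · 7385 / 9.491e+09 = 1.277e-12 m³.
Depth h = V/A = 1.277e-12 / 1.097e-05 = 1.164e-07 m.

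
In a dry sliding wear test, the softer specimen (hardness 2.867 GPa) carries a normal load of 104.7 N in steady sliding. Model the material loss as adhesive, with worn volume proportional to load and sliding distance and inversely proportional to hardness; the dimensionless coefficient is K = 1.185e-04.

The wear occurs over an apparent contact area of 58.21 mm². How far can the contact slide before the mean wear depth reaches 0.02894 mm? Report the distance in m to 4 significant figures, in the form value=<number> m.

Intermediates are printed rounded — each operation holds full precision, and rounded just once, at 4 significant digits.
Hardness H = 2.867 GPa = 2.867e+09 Pa.
Contact area A = 58.21 mm² = 5.821e-05 m².
Depth limit h_lim = 0.02894 mm = 2.894e-05 m.
In SI base units, W = 104.7 N, H = 2.867e+09 Pa, K = 1.185e-04.
At the depth limit, V_lim = h_lim·A = 2.894e-05 · 5.821e-05 = 1.685e-09 m³.
Life L = V_lim·H/(K·W) = 1.685e-09 · 2.867e+09 / (1.185e-04 · 104.7) = 389.3 m.

value=389.3 m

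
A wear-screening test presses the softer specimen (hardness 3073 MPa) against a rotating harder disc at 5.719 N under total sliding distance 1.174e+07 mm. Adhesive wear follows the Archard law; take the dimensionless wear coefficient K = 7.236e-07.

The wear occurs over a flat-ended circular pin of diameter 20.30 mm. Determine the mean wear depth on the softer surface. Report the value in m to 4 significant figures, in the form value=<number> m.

Displayed values are rounded, and the computation maintains exact precision. Rounded just once to 4 significant digits.
Total distance L = 1.174e+07 mm = 1.174e+04 m.
Hardness H = 3073 MPa = 3.073e+09 Pa.
Pin diameter d = 20.30 mm = 0.02030 m. Contact area A = π·d²/4 = π·(0.02030 m)²/4 = 3.237e-04 m².
Expressed in SI base units: W = 5.719 N, H = 3.073e+09 Pa, K = 7.236e-07.
Archard volume V = K·W·L/H = 7.236e-07 · 5.719 · 1.174e+04 / 3.073e+09 = 1.581e-11 m³.
Mean wear depth h = V/A = 1.581e-11 / 3.237e-04 = 4.885e-08 m.

value=4.885e-08 m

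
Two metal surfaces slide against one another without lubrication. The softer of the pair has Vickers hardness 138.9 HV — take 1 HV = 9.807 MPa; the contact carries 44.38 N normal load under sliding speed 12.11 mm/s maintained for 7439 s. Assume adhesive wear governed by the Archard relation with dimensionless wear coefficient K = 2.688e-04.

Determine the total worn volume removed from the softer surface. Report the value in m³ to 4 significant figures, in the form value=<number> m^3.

value=7.889e-10 m^3

Intermediates are printed rounded — every step carries full precision. Rounded just once to four significant digits.
Sliding speed v = 12.11 mm/s = 0.01211 m/s. Sliding distance L = v·t = 0.01211 m/s × 7439 s = 90.09 m.
Hardness H = 138.9 HV × 9.807 MPa/HV = 1362 MPa = 1.362e+09 Pa.
As SI base values: W = 44.38 N, H = 1.362e+09 Pa, K = 2.688e-04.
Apply Archard: V = K·W·L/H = 2.688e-04 · 44.38 · 90.09 / 1.362e+09 = 7.889e-10 m³.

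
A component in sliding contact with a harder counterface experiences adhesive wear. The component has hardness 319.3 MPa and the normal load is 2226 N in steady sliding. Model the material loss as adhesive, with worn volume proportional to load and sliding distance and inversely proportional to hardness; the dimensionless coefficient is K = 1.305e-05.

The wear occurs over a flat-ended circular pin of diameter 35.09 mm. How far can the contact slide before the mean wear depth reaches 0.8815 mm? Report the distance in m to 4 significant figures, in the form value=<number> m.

The algebra maintains exact precision — the intermediates are displayed rounded — a single final rounding to 4 significant figures.
Convert: Hardness H = 319.3 MPa = 3.193e+08 Pa.
Convert: Pin diameter d = 35.09 mm = 0.03509 m. Contact area A = π·d²/4 = π·(0.03509 m)²/4 = 9.671e-04 m².
Convert: Depth limit h_lim = 0.8815 mm = 8.815e-04 m.
Restated in SI base units: W = 2226 N, H = 3.193e+08 Pa, K = 1.305e-05.
Limit volume V_lim = h_lim·A = 8.815e-04 · 9.671e-04 = 8.525e-07 m³.
So the life L = V_lim·H/(K·W) = 8.525e-07 · 3.193e+08 / (1.305e-05 · 2226) = 9370 m.

value=9370 m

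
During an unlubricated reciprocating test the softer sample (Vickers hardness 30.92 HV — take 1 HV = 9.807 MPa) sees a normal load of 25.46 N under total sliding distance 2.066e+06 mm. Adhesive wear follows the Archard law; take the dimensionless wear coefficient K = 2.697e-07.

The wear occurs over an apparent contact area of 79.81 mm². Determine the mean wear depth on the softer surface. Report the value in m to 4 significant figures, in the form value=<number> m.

Every step carries full precision; intermediates are shown rounded. Rounded once at the end, at 4 significant digits.
Path length L = 2.066e+06 mm = 2066 m.
Hardness H = 30.92 HV × 9.807 MPa/HV = 303.2 MPa = 3.032e+08 Pa.
Contact area A = 79.81 mm² = 7.981e-05 m².
In SI base units, W = 25.46 N, H = 3.032e+08 Pa, K = 2.697e-07.
By Archard's law, V = K·W·L/H = 2.697e-07 · 25.46 · 2066 / 3.032e+08 = 4.678e-11 m³.
Depth of wear h = V/A = 4.678e-11 / 7.981e-05 = 5.862e-07 m.

value=5.862e-07 m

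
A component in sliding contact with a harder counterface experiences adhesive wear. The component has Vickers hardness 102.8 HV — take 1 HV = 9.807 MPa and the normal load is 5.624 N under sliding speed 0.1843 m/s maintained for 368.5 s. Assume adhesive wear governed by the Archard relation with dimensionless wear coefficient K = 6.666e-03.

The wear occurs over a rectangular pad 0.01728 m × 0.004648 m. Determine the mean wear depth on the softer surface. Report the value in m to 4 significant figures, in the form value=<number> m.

Quoted intermediates are rounded, and all arithmetic keeps exact precision — one final rounding to four significant digits.
Distance covered L = v·t = 0.1843 m/s × 368.5 s = 67.91 m.
Hardness H = 102.8 HV × 9.807 MPa/HV = 1008 MPa = 1.008e+09 Pa.
Contact area A = 0.01728 m × 0.004648 m = 8.032e-05 m².
Expressed in SI base units: W = 5.624 N, H = 1.008e+09 Pa, K = 6.666e-03.
The Archard volume V = K·W·L/H = 6.666e-03 · 5.624 · 67.91 / 1.008e+09 = 2.525e-09 m³.
Mean depth h = V/A = 2.525e-09 / 8.032e-05 = 3.144e-05 m.

value=3.144e-05 m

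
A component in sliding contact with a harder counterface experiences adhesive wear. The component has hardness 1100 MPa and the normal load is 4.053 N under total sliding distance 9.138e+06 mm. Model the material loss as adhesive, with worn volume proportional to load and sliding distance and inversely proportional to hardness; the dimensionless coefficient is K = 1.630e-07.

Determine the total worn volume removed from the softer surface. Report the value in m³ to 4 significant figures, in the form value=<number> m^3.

Intermediate values appear rounded. All arithmetic keeps exact precision, and a single final rounding to four significant figures.
Convert: Path length L = 9.138e+06 mm = 9138 m.
Convert: Hardness H = 1100 MPa = 1.100e+09 Pa.
In SI base units, W = 4.053 N, H = 1.100e+09 Pa, K = 1.630e-07.
The Archard volume V = K·W·L/H = 1.630e-07 · 4.053 · 9138 / 1.100e+09 = 5.488e-12 m³.

value=5.488e-12 m^3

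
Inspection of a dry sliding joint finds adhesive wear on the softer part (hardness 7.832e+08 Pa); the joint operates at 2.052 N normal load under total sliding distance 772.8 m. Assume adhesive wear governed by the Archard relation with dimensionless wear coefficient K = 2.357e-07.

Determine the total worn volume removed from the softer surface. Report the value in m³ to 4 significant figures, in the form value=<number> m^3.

The algebra keeps full precision; intermediates are printed rounded, and rounded just once, at 4 significant digits.
In SI base units: W = 2.052 N, H = 7.832e+08 Pa, K = 2.357e-07.
The Archard volume V = K·W·L/H = 2.357e-07 · 2.052 · 772.8 / 7.832e+08 = 4.772e-13 m³.

value=4.772e-13 m^3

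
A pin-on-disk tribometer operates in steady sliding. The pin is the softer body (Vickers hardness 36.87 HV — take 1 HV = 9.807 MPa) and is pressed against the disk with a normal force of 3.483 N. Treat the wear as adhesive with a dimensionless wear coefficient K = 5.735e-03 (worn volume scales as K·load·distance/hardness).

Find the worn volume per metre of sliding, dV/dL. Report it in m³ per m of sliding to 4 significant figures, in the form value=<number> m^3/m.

value=5.524e-11 m^3/m

The computation carries full float precision; intermediates appear rounded — one last rounding, at four significant digits.
Hardness H = 36.87 HV × 9.807 MPa/HV = 361.6 MPa = 3.616e+08 Pa.
Working in SI base units: W = 3.483 N, H = 3.616e+08 Pa, K = 5.735e-03.
Rate of wear dV/dL = K·W/H (no L dependence): 5.735e-03 · 3.483 / 3.616e+08 = 5.524e-11 m³/m.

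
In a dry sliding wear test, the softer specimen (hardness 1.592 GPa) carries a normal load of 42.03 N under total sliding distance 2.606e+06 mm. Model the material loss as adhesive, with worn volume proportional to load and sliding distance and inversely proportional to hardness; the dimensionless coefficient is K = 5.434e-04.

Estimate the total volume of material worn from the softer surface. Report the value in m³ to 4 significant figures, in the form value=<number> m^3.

Intermediates are printed rounded. All arithmetic carries exact precision; a single final rounding, at four significant figures.
Total distance L = 2.606e+06 mm = 2606 m.
Hardness H = 1.592 GPa = 1.592e+09 Pa.
In SI base units, W = 42.03 N, H = 1.592e+09 Pa, K = 5.434e-04.
By Archard's law, V = K·W·L/H = 5.434e-04 · 42.03 · 2606 / 1.592e+09 = 3.739e-08 m³.

value=3.739e-08 m^3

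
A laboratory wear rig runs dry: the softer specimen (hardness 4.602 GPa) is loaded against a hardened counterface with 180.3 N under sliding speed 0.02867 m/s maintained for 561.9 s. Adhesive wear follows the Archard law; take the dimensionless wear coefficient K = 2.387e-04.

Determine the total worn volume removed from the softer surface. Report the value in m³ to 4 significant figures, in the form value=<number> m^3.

value=1.507e-10 m^3

Quoted intermediates are rounded — all working math maintains full float precision; a single final rounding to four significant figures.
Sliding distance L = v·t = 0.02867 m/s × 561.9 s = 16.11 m.
Hardness H = 4.602 GPa = 4.602e+09 Pa.
Working in SI base units: W = 180.3 N, H = 4.602e+09 Pa, K = 2.387e-04.
Apply Archard: V = K·W·L/H = 2.387e-04 · 180.3 · 16.11 / 4.602e+09 = 1.507e-10 m³.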